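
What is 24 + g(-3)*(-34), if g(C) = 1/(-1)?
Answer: 58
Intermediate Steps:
g(C) = -1
24 + g(-3)*(-34) = 24 - 1*(-34) = 24 + 34 = 58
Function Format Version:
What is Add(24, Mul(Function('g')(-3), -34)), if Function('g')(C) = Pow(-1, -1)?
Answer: 58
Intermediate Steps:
Function('g')(C) = -1
Add(24, Mul(Function('g')(-3), -34)) = Add(24, Mul(-1, -34)) = Add(24, 34) = 58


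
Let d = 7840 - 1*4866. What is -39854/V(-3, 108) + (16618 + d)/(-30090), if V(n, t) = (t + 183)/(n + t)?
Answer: -20987070262/1459365 ≈ -14381.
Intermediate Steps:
d = 2974 (d = 7840 - 4866 = 2974)
V(n, t) = (183 + t)/(n + t)
-39854/V(-3, 108) + (16618 + d)/(-30090) = -39854*(-3 + 108)/(183 + 108) + (16618 + 2974)/(-30090) = -39854/(291/105) + 19592*(-1/30090) = -39854/((1/105)*291) - 9796/15045 = -39854/97/35 - 9796/15045 = -39854*35/97 - 9796/15045 = -1394890/97 - 9796/15045 = -20987070262/1459365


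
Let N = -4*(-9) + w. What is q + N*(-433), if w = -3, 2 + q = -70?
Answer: -14361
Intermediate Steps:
q = -72 (q = -2 - 70 = -72)
N = 33 (N = -4*(-9) - 3 = 36 - 3 = 33)
q + N*(-433) = -72 + 33*(-433) = -72 - 14289 = -14361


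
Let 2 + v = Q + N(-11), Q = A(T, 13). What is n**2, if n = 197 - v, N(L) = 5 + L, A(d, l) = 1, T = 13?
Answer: 41616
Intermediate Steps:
Q = 1
v = -7 (v = -2 + (1 + (5 - 11)) = -2 + (1 - 6) = -2 - 5 = -7)
n = 204 (n = 197 - 1*(-7) = 197 + 7 = 204)
n**2 = 204**2 = 41616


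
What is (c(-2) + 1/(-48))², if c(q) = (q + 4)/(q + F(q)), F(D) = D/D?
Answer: 9409/2304 ≈ 4.0838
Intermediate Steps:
F(D) = 1
c(q) = (4 + q)/(1 + q) (c(q) = (q + 4)/(q + 1) = (4 + q)/(1 + q))
(c(-2) + 1/(-48))² = ((4 - 2)/(1 - 2) + 1/(-48))² = (2/(-1) - 1/48)² = (-1*2 - 1/48)² = (-2 - 1/48)² = (-97/48)² = 9409/2304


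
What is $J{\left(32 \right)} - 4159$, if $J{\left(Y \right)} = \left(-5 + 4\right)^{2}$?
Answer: $-4158$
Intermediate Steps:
$J{\left(Y \right)} = 1$ ($J{\left(Y \right)} = \left(-1\right)^{2} = 1$)
$J{\left(32 \right)} - 4159 = 1 - 4159 = -4158$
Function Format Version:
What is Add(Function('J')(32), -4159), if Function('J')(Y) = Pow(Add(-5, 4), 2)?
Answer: -4158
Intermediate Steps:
Function('J')(Y) = 1 (Function('J')(Y) = Pow(-1, 2) = 1)
Add(Function('J')(32), -4159) = Add(1, -4159) = -4158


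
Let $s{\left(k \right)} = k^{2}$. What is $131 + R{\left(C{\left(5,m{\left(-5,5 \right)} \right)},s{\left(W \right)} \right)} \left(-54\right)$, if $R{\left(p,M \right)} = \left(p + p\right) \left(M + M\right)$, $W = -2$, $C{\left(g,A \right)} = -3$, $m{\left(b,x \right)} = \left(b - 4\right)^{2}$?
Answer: $2723$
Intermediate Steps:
$m{\left(b,x \right)} = \left(-4 + b\right)^{2}$
$R{\left(p,M \right)} = 4 M p$ ($R{\left(p,M \right)} = 2 p 2 M = 4 M p$)
$131 + R{\left(C{\left(5,m{\left(-5,5 \right)} \right)},s{\left(W \right)} \right)} \left(-54\right) = 131 + 4 \left(-2\right)^{2} \left(-3\right) \left(-54\right) = 131 + 4 \cdot 4 \left(-3\right) \left(-54\right) = 131 - -2592 = 131 + 2592 = 2723$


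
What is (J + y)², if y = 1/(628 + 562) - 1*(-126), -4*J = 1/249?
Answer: 5575612334820529/351198464400 ≈ 15876.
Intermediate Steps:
J = -1/996 (J = -¼/249 = -¼*1/249 = -1/996 ≈ -0.0010040)
y = 149941/1190 (y = 1/1190 + 126 = 149941/1190 ≈ 126.00)
(J + y)² = (-1/996 + 149941/1190)² = (74670023/592620)² = 5575612334820529/351198464400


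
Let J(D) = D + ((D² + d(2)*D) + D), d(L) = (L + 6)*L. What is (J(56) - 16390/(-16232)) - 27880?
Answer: -192633181/8116 ≈ -23735.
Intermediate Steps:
d(L) = L*(6 + L) (d(L) = (6 + L)*L = L*(6 + L))
J(D) = D² + 18*D (J(D) = D + ((D² + (2*(6 + 2))*D) + D) = D + ((D² + (2*8)*D) + D) = D + ((D² + 16*D) + D) = D + (D² + 17*D) = D² + 18*D)
(J(56) - 16390/(-16232)) - 27880 = (56*(18 + 56) - 16390/(-16232)) - 27880 = (56*74 - 16390*(-1/16232)) - 27880 = (4144 + 8195/8116) - 27880 = 33640899/8116 - 27880 = -192633181/8116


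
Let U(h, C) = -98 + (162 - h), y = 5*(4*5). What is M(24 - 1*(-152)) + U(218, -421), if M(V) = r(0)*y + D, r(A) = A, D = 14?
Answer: -140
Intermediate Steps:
y = 100 (y = 5*20 = 100)
M(V) = 14 (M(V) = 0*100 + 14 = 0 + 14 = 14)
U(h, C) = 64 - h
M(24 - 1*(-152)) + U(218, -421) = 14 + (64 - 1*218) = 14 + (64 - 218) = 14 - 154 = -140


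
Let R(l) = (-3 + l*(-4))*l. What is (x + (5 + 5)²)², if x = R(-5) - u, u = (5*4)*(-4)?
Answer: 9025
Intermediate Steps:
R(l) = l*(-3 - 4*l) (R(l) = (-3 - 4*l)*l = l*(-3 - 4*l))
u = -80 (u = 20*(-4) = -80)
x = -5 (x = -1*(-5)*(3 + 4*(-5)) - 1*(-80) = -1*(-5)*(3 - 20) + 80 = -1*(-5)*(-17) + 80 = -85 + 80 = -5)
(x + (5 + 5)²)² = (-5 + (5 + 5)²)² = (-5 + 10²)² = (-5 + 100)² = 95² = 9025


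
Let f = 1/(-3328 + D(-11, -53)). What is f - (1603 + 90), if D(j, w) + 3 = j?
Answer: -5658007/3342 ≈ -1693.0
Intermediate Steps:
D(j, w) = -3 + j
f = -1/3342 (f = 1/(-3328 + (-3 - 11)) = 1/(-3328 - 14) = 1/(-3342) = -1/3342 ≈ -0.00029922)
f - (1603 + 90) = -1/3342 - (1603 + 90) = -1/3342 - 1*1693 = -1/3342 - 1693 = -5658007/3342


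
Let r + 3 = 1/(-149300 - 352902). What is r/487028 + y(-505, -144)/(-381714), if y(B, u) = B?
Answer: 61470528510941/46681033349997192 ≈ 0.0013168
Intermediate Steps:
r = -1506607/502202 (r = -3 + 1/(-149300 - 352902) = -3 + 1/(-502202) = -3 - 1/502202 = -1506607/502202 ≈ -3.0000)
r/487028 + y(-505, -144)/(-381714) = -1506607/502202/487028 - 505/(-381714) = -1506607/502202*1/487028 - 505*(-1/381714) = -1506607/244586435656 + 505/381714 = 61470528510941/46681033349997192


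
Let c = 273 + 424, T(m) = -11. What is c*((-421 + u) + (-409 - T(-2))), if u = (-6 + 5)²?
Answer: -570146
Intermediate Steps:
u = 1 (u = (-1)² = 1)
c = 697
c*((-421 + u) + (-409 - T(-2))) = 697*((-421 + 1) + (-409 - 1*(-11))) = 697*(-420 + (-409 + 11)) = 697*(-420 - 398) = 697*(-818) = -570146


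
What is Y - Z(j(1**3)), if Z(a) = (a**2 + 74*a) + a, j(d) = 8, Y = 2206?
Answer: 1542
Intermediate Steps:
Z(a) = a**2 + 75*a
Y - Z(j(1**3)) = 2206 - 8*(75 + 8) = 2206 - 8*83 = 2206 - 1*664 = 2206 - 664 = 1542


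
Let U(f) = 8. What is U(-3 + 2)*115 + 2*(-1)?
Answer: 918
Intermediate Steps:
U(-3 + 2)*115 + 2*(-1) = 8*115 + 2*(-1) = 920 - 2 = 918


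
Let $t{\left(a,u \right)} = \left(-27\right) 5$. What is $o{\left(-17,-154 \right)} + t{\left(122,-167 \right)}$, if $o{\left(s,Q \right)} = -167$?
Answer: $-302$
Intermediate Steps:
$t{\left(a,u \right)} = -135$
$o{\left(-17,-154 \right)} + t{\left(122,-167 \right)} = -167 - 135 = -302$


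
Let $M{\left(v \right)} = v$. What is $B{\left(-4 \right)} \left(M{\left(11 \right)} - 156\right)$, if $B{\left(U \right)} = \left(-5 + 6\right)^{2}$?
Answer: $-145$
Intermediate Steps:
$B{\left(U \right)} = 1$ ($B{\left(U \right)} = 1^{2} = 1$)
$B{\left(-4 \right)} \left(M{\left(11 \right)} - 156\right) = 1 \left(11 - 156\right) = 1 \left(-145\right) = -145$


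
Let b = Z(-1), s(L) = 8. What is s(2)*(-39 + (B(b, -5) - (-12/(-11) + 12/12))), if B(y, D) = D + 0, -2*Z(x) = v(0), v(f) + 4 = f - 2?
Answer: -4056/11 ≈ -368.73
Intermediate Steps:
v(f) = -6 + f (v(f) = -4 + (f - 2) = -4 + (-2 + f) = -6 + f)
Z(x) = 3 (Z(x) = -(-6 + 0)/2 = -½*(-6) = 3)
b = 3
B(y, D) = D
s(2)*(-39 + (B(b, -5) - (-12/(-11) + 12/12))) = 8*(-39 + (-5 - (-12/(-11) + 12/12))) = 8*(-39 + (-5 - (-12*(-1/11) + 12*(1/12)))) = 8*(-39 + (-5 - (12/11 + 1))) = 8*(-39 + (-5 - 1*23/11)) = 8*(-39 + (-5 - 23/11)) = 8*(-39 - 78/11) = 8*(-507/11) = -4056/11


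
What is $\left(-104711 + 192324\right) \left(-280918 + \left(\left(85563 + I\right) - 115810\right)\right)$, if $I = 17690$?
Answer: $-25712225175$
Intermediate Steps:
$\left(-104711 + 192324\right) \left(-280918 + \left(\left(85563 + I\right) - 115810\right)\right) = \left(-104711 + 192324\right) \left(-280918 + \left(\left(85563 + 17690\right) - 115810\right)\right) = 87613 \left(-280918 + \left(103253 - 115810\right)\right) = 87613 \left(-280918 - 12557\right) = 87613 \left(-293475\right) = -25712225175$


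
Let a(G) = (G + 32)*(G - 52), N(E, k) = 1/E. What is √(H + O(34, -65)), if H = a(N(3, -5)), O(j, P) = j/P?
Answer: I*√63542765/195 ≈ 40.879*I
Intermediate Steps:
a(G) = (-52 + G)*(32 + G) (a(G) = (32 + G)*(-52 + G) = (-52 + G)*(32 + G))
H = -15035/9 (H = -1664 + (1/3)² - 20/3 = -1664 + (⅓)² - 20*⅓ = -1664 + ⅑ - 20/3 = -15035/9 ≈ -1670.6)
√(H + O(34, -65)) = √(-15035/9 + 34/(-65)) = √(-15035/9 + 34*(-1/65)) = √(-15035/9 - 34/65) = √(-977581/585) = I*√63542765/195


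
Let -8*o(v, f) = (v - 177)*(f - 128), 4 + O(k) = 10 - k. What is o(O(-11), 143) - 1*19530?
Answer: -19230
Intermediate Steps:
O(k) = 6 - k (O(k) = -4 + (10 - k) = 6 - k)
o(v, f) = -(-177 + v)*(-128 + f)/8 (o(v, f) = -(v - 177)*(f - 128)/8 = -(-177 + v)*(-128 + f)/8)
o(O(-11), 143) - 1*19530 = (-2832 + 16*(6 - 1*(-11)) + (177/8)*143 - ⅛*143*(6 - 1*(-11))) - 1*19530 = (-2832 + 16*(6 + 11) + 25311/8 - ⅛*143*(6 + 11)) - 19530 = (-2832 + 16*17 + 25311/8 - ⅛*143*17) - 19530 = (-2832 + 272 + 25311/8 - 2431/8) - 19530 = 300 - 19530 = -19230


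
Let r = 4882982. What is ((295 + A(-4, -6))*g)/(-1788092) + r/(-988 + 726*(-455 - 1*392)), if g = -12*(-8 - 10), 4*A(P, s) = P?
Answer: -1096291724873/137662967965 ≈ -7.9636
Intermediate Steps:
A(P, s) = P/4
g = 216 (g = -12*(-18) = 216)
((295 + A(-4, -6))*g)/(-1788092) + r/(-988 + 726*(-455 - 1*392)) = ((295 + (1/4)*(-4))*216)/(-1788092) + 4882982/(-988 + 726*(-455 - 1*392)) = ((295 - 1)*216)*(-1/1788092) + 4882982/(-988 + 726*(-455 - 392)) = (294*216)*(-1/1788092) + 4882982/(-988 + 726*(-847)) = 63504*(-1/1788092) + 4882982/(-988 - 614922) = -15876/447023 + 4882982/(-615910) = -15876/447023 + 4882982*(-1/615910) = -15876/447023 - 2441491/307955 = -1096291724873/137662967965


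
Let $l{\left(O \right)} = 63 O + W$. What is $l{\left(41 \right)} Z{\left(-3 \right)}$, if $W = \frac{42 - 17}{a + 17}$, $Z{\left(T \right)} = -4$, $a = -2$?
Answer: $- \frac{31016}{3} \approx -10339.0$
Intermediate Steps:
$W = \frac{5}{3}$ ($W = \frac{42 - 17}{-2 + 17} = \frac{25}{15} = 25 \cdot \frac{1}{15} = \frac{5}{3} \approx 1.6667$)
$l{\left(O \right)} = \frac{5}{3} + 63 O$ ($l{\left(O \right)} = 63 O + \frac{5}{3} = \frac{5}{3} + 63 O$)
$l{\left(41 \right)} Z{\left(-3 \right)} = \left(\frac{5}{3} + 63 \cdot 41\right) \left(-4\right) = \left(\frac{5}{3} + 2583\right) \left(-4\right) = \frac{7754}{3} \left(-4\right) = - \frac{31016}{3}$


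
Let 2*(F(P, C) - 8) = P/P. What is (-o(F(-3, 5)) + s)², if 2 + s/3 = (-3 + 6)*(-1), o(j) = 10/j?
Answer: 75625/289 ≈ 261.68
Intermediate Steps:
F(P, C) = 17/2 (F(P, C) = 8 + (P/P)/2 = 8 + (½)*1 = 8 + ½ = 17/2)
s = -15 (s = -6 + 3*((-3 + 6)*(-1)) = -6 + 3*(3*(-1)) = -6 + 3*(-3) = -6 - 9 = -15)
(-o(F(-3, 5)) + s)² = (-10/17/2 - 15)² = (-10*2/17 - 15)² = (-1*20/17 - 15)² = (-20/17 - 15)² = (-275/17)² = 75625/289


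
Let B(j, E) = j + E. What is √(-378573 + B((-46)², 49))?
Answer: 2*I*√94102 ≈ 613.52*I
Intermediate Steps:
B(j, E) = E + j
√(-378573 + B((-46)², 49)) = √(-378573 + (49 + (-46)²)) = √(-378573 + (49 + 2116)) = √(-378573 + 2165) = √(-376408) = 2*I*√94102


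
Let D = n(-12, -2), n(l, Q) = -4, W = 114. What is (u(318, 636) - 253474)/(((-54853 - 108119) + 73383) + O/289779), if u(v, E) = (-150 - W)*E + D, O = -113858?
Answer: 122107654578/25961124689 ≈ 4.7035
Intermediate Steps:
D = -4
u(v, E) = -4 - 264*E (u(v, E) = (-150 - 1*114)*E - 4 = (-150 - 114)*E - 4 = -264*E - 4 = -4 - 264*E)
(u(318, 636) - 253474)/(((-54853 - 108119) + 73383) + O/289779) = ((-4 - 264*636) - 253474)/(((-54853 - 108119) + 73383) - 113858/289779) = ((-4 - 167904) - 253474)/((-162972 + 73383) - 113858*1/289779) = (-167908 - 253474)/(-89589 - 113858/289779) = -421382/(-25961124689/289779) = -421382*(-289779/25961124689) = 122107654578/25961124689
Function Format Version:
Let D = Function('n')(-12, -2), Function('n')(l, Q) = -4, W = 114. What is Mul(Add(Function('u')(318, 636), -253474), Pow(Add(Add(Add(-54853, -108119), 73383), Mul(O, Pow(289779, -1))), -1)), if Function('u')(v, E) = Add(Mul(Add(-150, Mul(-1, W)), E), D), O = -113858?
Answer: Rational(122107654578, 25961124689) ≈ 4.7035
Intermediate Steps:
D = -4
Function('u')(v, E) = Add(-4, Mul(-264, E)) (Function('u')(v, E) = Add(Mul(Add(-150, Mul(-1, 114)), E), -4) = Add(Mul(Add(-150, -114), E), -4) = Add(Mul(-264, E), -4) = Add(-4, Mul(-264, E)))
Mul(Add(Function('u')(318, 636), -253474), Pow(Add(Add(Add(-54853, -108119), 73383), Mul(O, Pow(289779, -1))), -1)) = Mul(Add(Add(-4, Mul(-264, 636)), -253474), Pow(Add(Add(Add(-54853, -108119), 73383), Mul(-113858, Pow(289779, -1))), -1)) = Mul(Add(Add(-4, -167904), -253474), Pow(Add(Add(-162972, 73383), Mul(-113858, Rational(1, 289779))), -1)) = Mul(Add(-167908, -253474), Pow(Add(-89589, Rational(-113858, 289779)), -1)) = Mul(-421382, Pow(Rational(-25961124689, 289779), -1)) = Mul(-421382, Rational(-289779, 25961124689)) = Rational(122107654578, 25961124689)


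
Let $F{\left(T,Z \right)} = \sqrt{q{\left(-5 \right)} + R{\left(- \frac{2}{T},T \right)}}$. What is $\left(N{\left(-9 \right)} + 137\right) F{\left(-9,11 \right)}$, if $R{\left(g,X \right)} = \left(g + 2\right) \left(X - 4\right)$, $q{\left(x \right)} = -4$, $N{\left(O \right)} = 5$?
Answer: $\frac{284 i \sqrt{74}}{3} \approx 814.35 i$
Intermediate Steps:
$R{\left(g,X \right)} = \left(-4 + X\right) \left(2 + g\right)$ ($R{\left(g,X \right)} = \left(2 + g\right) \left(-4 + X\right) = \left(-4 + X\right) \left(2 + g\right)$)
$F{\left(T,Z \right)} = \sqrt{-14 + 2 T + \frac{8}{T}}$ ($F{\left(T,Z \right)} = \sqrt{-4 + \left(-8 - 4 \left(- \frac{2}{T}\right) + 2 T + T \left(- \frac{2}{T}\right)\right)} = \sqrt{-4 + \left(-8 + \frac{8}{T} + 2 T - 2\right)} = \sqrt{-4 + \left(-10 + 2 T + \frac{8}{T}\right)} = \sqrt{-14 + 2 T + \frac{8}{T}}$)
$\left(N{\left(-9 \right)} + 137\right) F{\left(-9,11 \right)} = \left(5 + 137\right) \sqrt{-14 + 2 \left(-9\right) + \frac{8}{-9}} = 142 \sqrt{-14 - 18 + 8 \left(- \frac{1}{9}\right)} = 142 \sqrt{-14 - 18 - \frac{8}{9}} = 142 \sqrt{- \frac{296}{9}} = 142 \frac{2 i \sqrt{74}}{3} = \frac{284 i \sqrt{74}}{3}$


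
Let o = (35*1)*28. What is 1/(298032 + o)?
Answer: 1/299012 ≈ 3.3443e-6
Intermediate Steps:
o = 980 (o = 35*28 = 980)
1/(298032 + o) = 1/(298032 + 980) = 1/299012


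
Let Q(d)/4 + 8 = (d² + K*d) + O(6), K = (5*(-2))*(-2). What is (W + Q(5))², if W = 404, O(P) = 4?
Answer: 788544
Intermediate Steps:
K = 20 (K = -10*(-2) = 20)
Q(d) = -16 + 4*d² + 80*d (Q(d) = -32 + 4*((d² + 20*d) + 4) = -32 + 4*(4 + d² + 20*d) = -32 + (16 + 4*d² + 80*d) = -16 + 4*d² + 80*d)
(W + Q(5))² = (404 + (-16 + 4*5² + 80*5))² = (404 + (-16 + 4*25 + 400))² = (404 + (-16 + 100 + 400))² = (404 + 484)² = 888² = 788544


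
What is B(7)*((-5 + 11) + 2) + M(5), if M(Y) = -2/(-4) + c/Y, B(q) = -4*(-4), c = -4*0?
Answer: 257/2 ≈ 128.50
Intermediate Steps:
c = 0
B(q) = 16
M(Y) = ½ (M(Y) = -2/(-4) + 0/Y = -2*(-¼) + 0 = ½ + 0 = ½)
B(7)*((-5 + 11) + 2) + M(5) = 16*((-5 + 11) + 2) + ½ = 16*(6 + 2) + ½ = 16*8 + ½ = 128 + ½ = 257/2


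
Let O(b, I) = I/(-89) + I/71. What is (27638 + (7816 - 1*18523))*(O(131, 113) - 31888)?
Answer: -3411566667578/6319 ≈ -5.3989e+8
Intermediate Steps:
O(b, I) = 18*I/6319 (O(b, I) = I*(-1/89) + I*(1/71) = -I/89 + I/71 = 18*I/6319)
(27638 + (7816 - 1*18523))*(O(131, 113) - 31888) = (27638 + (7816 - 1*18523))*((18/6319)*113 - 31888) = (27638 + (7816 - 18523))*(2034/6319 - 31888) = (27638 - 10707)*(-201498238/6319) = 16931*(-201498238/6319) = -3411566667578/6319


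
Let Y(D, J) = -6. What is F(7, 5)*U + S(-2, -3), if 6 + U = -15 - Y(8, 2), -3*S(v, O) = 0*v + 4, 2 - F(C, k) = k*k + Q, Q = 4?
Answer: 1211/3 ≈ 403.67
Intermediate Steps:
F(C, k) = -2 - k² (F(C, k) = 2 - (k*k + 4) = 2 - (k² + 4) = 2 - (4 + k²) = 2 + (-4 - k²) = -2 - k²)
S(v, O) = -4/3 (S(v, O) = -(0*v + 4)/3 = -(0 + 4)/3 = -⅓*4 = -4/3)
U = -15 (U = -6 + (-15 - 1*(-6)) = -6 + (-15 + 6) = -6 - 9 = -15)
F(7, 5)*U + S(-2, -3) = (-2 - 1*5²)*(-15) - 4/3 = (-2 - 1*25)*(-15) - 4/3 = (-2 - 25)*(-15) - 4/3 = -27*(-15) - 4/3 = 405 - 4/3 = 1211/3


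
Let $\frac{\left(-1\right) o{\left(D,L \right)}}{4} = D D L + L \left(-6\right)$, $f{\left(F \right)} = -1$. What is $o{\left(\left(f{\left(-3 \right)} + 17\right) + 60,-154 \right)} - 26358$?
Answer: $3527962$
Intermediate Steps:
$o{\left(D,L \right)} = 24 L - 4 L D^{2}$ ($o{\left(D,L \right)} = - 4 \left(D D L + L \left(-6\right)\right) = - 4 \left(D^{2} L - 6 L\right) = - 4 \left(L D^{2} - 6 L\right) = - 4 \left(- 6 L + L D^{2}\right) = 24 L - 4 L D^{2}$)
$o{\left(\left(f{\left(-3 \right)} + 17\right) + 60,-154 \right)} - 26358 = 4 \left(-154\right) \left(6 - \left(\left(-1 + 17\right) + 60\right)^{2}\right) - 26358 = 4 \left(-154\right) \left(6 - \left(16 + 60\right)^{2}\right) - 26358 = 4 \left(-154\right) \left(6 - 76^{2}\right) - 26358 = 4 \left(-154\right) \left(6 - 5776\right) - 26358 = 4 \left(-154\right) \left(-5770\right) - 26358 = 3554320 - 26358 = 3527962$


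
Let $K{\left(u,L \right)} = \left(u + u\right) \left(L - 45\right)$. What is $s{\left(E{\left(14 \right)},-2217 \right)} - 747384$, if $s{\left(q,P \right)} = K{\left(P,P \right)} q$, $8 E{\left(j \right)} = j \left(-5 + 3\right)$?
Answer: $-35851362$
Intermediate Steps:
$E{\left(j \right)} = - \frac{j}{4}$ ($E{\left(j \right)} = \frac{j \left(-5 + 3\right)}{8} = \frac{j \left(-2\right)}{8} = \frac{\left(-2\right) j}{8} = - \frac{j}{4}$)
$K{\left(u,L \right)} = 2 u \left(-45 + L\right)$
$s{\left(q,P \right)} = 2 P q \left(-45 + P\right)$ ($s{\left(q,P \right)} = 2 P \left(-45 + P\right) q = 2 P q \left(-45 + P\right)$)
$s{\left(E{\left(14 \right)},-2217 \right)} - 747384 = 2 \left(-2217\right) \left(\left(- \frac{1}{4}\right) 14\right) \left(-45 - 2217\right) - 747384 = 2 \left(-2217\right) \left(- \frac{7}{2}\right) \left(-2262\right) - 747384 = -35103978 - 747384 = -35851362$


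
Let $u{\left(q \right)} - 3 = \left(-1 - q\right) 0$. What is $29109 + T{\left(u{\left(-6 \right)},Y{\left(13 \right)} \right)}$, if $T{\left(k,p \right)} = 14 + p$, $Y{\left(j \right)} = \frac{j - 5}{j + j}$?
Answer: $\frac{378603}{13} \approx 29123.0$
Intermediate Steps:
$u{\left(q \right)} = 3$ ($u{\left(q \right)} = 3 + \left(-1 - q\right) 0 = 3 + 0 = 3$)
$Y{\left(j \right)} = \frac{-5 + j}{2 j}$
$29109 + T{\left(u{\left(-6 \right)},Y{\left(13 \right)} \right)} = 29109 + \left(14 + \frac{-5 + 13}{2 \cdot 13}\right) = 29109 + \left(14 + \frac{1}{2} \cdot \frac{1}{13} \cdot 8\right) = 29109 + \left(14 + \frac{4}{13}\right) = 29109 + \frac{186}{13} = \frac{378603}{13}$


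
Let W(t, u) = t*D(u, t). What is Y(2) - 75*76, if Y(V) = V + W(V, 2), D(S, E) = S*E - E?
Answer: -5694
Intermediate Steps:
D(S, E) = -E + E*S (D(S, E) = E*S - E = -E + E*S)
W(t, u) = t**2*(-1 + u) (W(t, u) = t*(t*(-1 + u)) = t**2*(-1 + u))
Y(V) = V + V**2 (Y(V) = V + V**2*(-1 + 2) = V + V**2*1 = V + V**2)
Y(2) - 75*76 = 2*(1 + 2) - 75*76 = 2*3 - 5700 = 6 - 5700 = -5694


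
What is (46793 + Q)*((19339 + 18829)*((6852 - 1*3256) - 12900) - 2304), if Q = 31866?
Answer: -27933177678784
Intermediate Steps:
(46793 + Q)*((19339 + 18829)*((6852 - 1*3256) - 12900) - 2304) = (46793 + 31866)*((19339 + 18829)*((6852 - 1*3256) - 12900) - 2304) = 78659*(38168*((6852 - 3256) - 12900) - 2304) = 78659*(38168*(3596 - 12900) - 2304) = 78659*(38168*(-9304) - 2304) = 78659*(-355115072 - 2304) = 78659*(-355117376) = -27933177678784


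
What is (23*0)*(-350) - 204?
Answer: -204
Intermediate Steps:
(23*0)*(-350) - 204 = 0*(-350) - 204 = 0 - 204 = -204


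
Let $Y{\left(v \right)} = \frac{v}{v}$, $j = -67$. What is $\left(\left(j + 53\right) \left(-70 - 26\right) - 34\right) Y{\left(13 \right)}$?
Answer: $1310$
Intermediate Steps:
$Y{\left(v \right)} = 1$
$\left(\left(j + 53\right) \left(-70 - 26\right) - 34\right) Y{\left(13 \right)} = \left(\left(-67 + 53\right) \left(-70 - 26\right) - 34\right) 1 = \left(\left(-14\right) \left(-96\right) - 34\right) 1 = \left(1344 - 34\right) 1 = 1310 \cdot 1 = 1310$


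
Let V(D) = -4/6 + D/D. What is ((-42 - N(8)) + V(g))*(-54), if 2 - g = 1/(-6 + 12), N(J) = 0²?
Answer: 2250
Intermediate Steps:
N(J) = 0
g = 11/6 (g = 2 - 1/(-6 + 12) = 2 - 1/6 = 2 - 1*⅙ = 2 - ⅙ = 11/6 ≈ 1.8333)
V(D) = ⅓ (V(D) = -4*⅙ + 1 = -⅔ + 1 = ⅓)
((-42 - N(8)) + V(g))*(-54) = ((-42 - 1*0) + ⅓)*(-54) = ((-42 + 0) + ⅓)*(-54) = (-42 + ⅓)*(-54) = -125/3*(-54) = 2250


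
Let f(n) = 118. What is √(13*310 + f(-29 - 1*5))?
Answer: 2*√1037 ≈ 64.405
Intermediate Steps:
√(13*310 + f(-29 - 1*5)) = √(13*310 + 118) = √(4030 + 118) = √4148 = 2*√1037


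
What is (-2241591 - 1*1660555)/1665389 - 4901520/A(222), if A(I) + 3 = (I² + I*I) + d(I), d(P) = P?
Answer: -219190225338/4218430337 ≈ -51.960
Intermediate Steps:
A(I) = -3 + I + 2*I² (A(I) = -3 + ((I² + I*I) + I) = -3 + ((I² + I²) + I) = -3 + (2*I² + I) = -3 + (I + 2*I²) = -3 + I + 2*I²)
(-2241591 - 1*1660555)/1665389 - 4901520/A(222) = (-2241591 - 1*1660555)/1665389 - 4901520/(-3 + 222 + 2*222²) = (-2241591 - 1660555)*(1/1665389) - 4901520/(-3 + 222 + 2*49284) = -3902146*1/1665389 - 4901520/(-3 + 222 + 98568) = -3902146/1665389 - 4901520/98787 = -3902146/1665389 - 4901520*1/98787 = -3902146/1665389 - 125680/2533 = -219190225338/4218430337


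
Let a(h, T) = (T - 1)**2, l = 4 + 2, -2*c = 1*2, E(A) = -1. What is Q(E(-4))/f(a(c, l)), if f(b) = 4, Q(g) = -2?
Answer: -1/2 ≈ -0.50000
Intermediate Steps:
c = -1 (c = -2/2 = -1/2*2 = -1)
l = 6
a(h, T) = (-1 + T)**2
Q(E(-4))/f(a(c, l)) = -2/4 = -2*1/4 = -1/2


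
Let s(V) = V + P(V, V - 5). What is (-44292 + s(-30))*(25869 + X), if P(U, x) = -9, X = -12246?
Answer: -603921213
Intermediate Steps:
s(V) = -9 + V (s(V) = V - 9 = -9 + V)
(-44292 + s(-30))*(25869 + X) = (-44292 + (-9 - 30))*(25869 - 12246) = (-44292 - 39)*13623 = -44331*13623 = -603921213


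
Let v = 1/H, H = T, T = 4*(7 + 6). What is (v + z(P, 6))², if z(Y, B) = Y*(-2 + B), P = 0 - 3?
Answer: 388129/2704 ≈ 143.54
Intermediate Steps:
P = -3
T = 52 (T = 4*13 = 52)
H = 52
v = 1/52 ≈ 0.019231
(v + z(P, 6))² = (1/52 - 3*(-2 + 6))² = (1/52 - 3*4)² = (1/52 - 12)² = (-623/52)² = 388129/2704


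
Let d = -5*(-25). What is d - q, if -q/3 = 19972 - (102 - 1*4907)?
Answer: 74456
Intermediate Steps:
d = 125
q = -74331 (q = -3*(19972 - (102 - 1*4907)) = -3*(19972 - (102 - 4907)) = -3*(19972 - 1*(-4805)) = -3*(19972 + 4805) = -3*24777 = -74331)
d - q = 125 - 1*(-74331) = 125 + 74331 = 74456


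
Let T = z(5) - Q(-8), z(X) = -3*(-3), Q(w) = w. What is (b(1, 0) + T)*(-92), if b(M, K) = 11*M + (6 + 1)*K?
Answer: -2576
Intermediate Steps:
z(X) = 9
b(M, K) = 7*K + 11*M (b(M, K) = 11*M + 7*K = 7*K + 11*M)
T = 17 (T = 9 - 1*(-8) = 9 + 8 = 17)
(b(1, 0) + T)*(-92) = ((7*0 + 11*1) + 17)*(-92) = ((0 + 11) + 17)*(-92) = (11 + 17)*(-92) = 28*(-92) = -2576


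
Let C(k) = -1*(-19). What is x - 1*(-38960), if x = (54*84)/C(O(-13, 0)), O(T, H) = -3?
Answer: 744776/19 ≈ 39199.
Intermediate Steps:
C(k) = 19
x = 4536/19 (x = (54*84)/19 = 4536*(1/19) = 4536/19 ≈ 238.74)
x - 1*(-38960) = 4536/19 - 1*(-38960) = 4536/19 + 38960 = 744776/19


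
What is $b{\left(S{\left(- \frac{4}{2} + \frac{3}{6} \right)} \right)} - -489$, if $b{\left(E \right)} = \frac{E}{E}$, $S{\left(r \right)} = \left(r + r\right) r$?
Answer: $490$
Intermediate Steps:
$S{\left(r \right)} = 2 r^{2}$ ($S{\left(r \right)} = 2 r r = 2 r^{2}$)
$b{\left(E \right)} = 1$
$b{\left(S{\left(- \frac{4}{2} + \frac{3}{6} \right)} \right)} - -489 = 1 - -489 = 1 + 489 = 490$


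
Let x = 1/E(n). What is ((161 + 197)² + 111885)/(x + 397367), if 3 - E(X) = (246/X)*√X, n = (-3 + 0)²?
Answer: 18963871/31391992 ≈ 0.60410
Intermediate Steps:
n = 9 (n = (-3)² = 9)
E(X) = 3 - 246/√X (E(X) = 3 - 246/X*√X = 3 - 246/√X)
x = -1/79 (x = 1/(3 - 246/√9) = 1/(3 - 246*⅓) = 1/(3 - 82) = 1/(-79) = -1/79 ≈ -0.012658)
((161 + 197)² + 111885)/(x + 397367) = ((161 + 197)² + 111885)/(-1/79 + 397367) = (358² + 111885)/(31391992/79) = (128164 + 111885)*(79/31391992) = 240049*(79/31391992) = 18963871/31391992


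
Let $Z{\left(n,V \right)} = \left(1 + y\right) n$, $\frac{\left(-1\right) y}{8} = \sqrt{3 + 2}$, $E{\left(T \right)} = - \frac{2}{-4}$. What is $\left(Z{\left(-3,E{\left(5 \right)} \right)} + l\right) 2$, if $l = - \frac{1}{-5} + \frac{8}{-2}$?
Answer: $- \frac{68}{5} + 48 \sqrt{5} \approx 93.731$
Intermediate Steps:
$E{\left(T \right)} = \frac{1}{2}$ ($E{\left(T \right)} = \left(-2\right) \left(- \frac{1}{4}\right) = \frac{1}{2}$)
$y = - 8 \sqrt{5}$ ($y = - 8 \sqrt{3 + 2} = - 8 \sqrt{5} \approx -17.889$)
$Z{\left(n,V \right)} = n \left(1 - 8 \sqrt{5}\right)$ ($Z{\left(n,V \right)} = \left(1 - 8 \sqrt{5}\right) n = n \left(1 - 8 \sqrt{5}\right)$)
$l = - \frac{19}{5}$ ($l = \left(-1\right) \left(- \frac{1}{5}\right) + 8 \left(- \frac{1}{2}\right) = \frac{1}{5} - 4 = - \frac{19}{5} \approx -3.8$)
$\left(Z{\left(-3,E{\left(5 \right)} \right)} + l\right) 2 = \left(- 3 \left(1 - 8 \sqrt{5}\right) - \frac{19}{5}\right) 2 = \left(\left(-3 + 24 \sqrt{5}\right) - \frac{19}{5}\right) 2 = \left(- \frac{34}{5} + 24 \sqrt{5}\right) 2 = - \frac{68}{5} + 48 \sqrt{5}$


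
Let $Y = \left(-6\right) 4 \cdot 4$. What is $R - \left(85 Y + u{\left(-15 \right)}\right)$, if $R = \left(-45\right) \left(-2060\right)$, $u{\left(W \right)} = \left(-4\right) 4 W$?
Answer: $100620$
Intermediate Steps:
$u{\left(W \right)} = - 16 W$
$Y = -96$ ($Y = \left(-24\right) 4 = -96$)
$R = 92700$
$R - \left(85 Y + u{\left(-15 \right)}\right) = 92700 - \left(85 \left(-96\right) - -240\right) = 92700 - \left(-8160 + 240\right) = 92700 - -7920 = 92700 + 7920 = 100620$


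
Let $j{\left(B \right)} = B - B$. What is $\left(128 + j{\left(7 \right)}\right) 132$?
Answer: $16896$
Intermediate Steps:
$j{\left(B \right)} = 0$
$\left(128 + j{\left(7 \right)}\right) 132 = \left(128 + 0\right) 132 = 128 \cdot 132 = 16896$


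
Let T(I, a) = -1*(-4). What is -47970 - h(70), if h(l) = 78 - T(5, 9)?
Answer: -48044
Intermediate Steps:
T(I, a) = 4
h(l) = 74 (h(l) = 78 - 1*4 = 78 - 4 = 74)
-47970 - h(70) = -47970 - 1*74 = -47970 - 74 = -48044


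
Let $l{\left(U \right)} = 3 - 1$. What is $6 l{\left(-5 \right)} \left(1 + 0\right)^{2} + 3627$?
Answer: $3639$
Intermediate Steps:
$l{\left(U \right)} = 2$
$6 l{\left(-5 \right)} \left(1 + 0\right)^{2} + 3627 = 6 \cdot 2 \left(1 + 0\right)^{2} + 3627 = 12 \cdot 1^{2} + 3627 = 12 \cdot 1 + 3627 = 12 + 3627 = 3639$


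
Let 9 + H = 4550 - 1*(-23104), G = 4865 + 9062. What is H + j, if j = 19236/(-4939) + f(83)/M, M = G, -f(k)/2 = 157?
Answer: 1901304397567/68785453 ≈ 27641.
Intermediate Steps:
f(k) = -314 (f(k) = -2*157 = -314)
G = 13927
M = 13927
j = -269450618/68785453 (j = 19236/(-4939) - 314/13927 = 19236*(-1/4939) - 314*1/13927 = -19236/4939 - 314/13927 = -269450618/68785453 ≈ -3.9173)
H = 27645 (H = -9 + (4550 - 1*(-23104)) = -9 + (4550 + 23104) = -9 + 27654 = 27645)
H + j = 27645 - 269450618/68785453 = 1901304397567/68785453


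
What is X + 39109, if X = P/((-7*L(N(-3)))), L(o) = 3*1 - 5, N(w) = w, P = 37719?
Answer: 585245/14 ≈ 41803.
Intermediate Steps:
L(o) = -2 (L(o) = 3 - 5 = -2)
X = 37719/14 (X = 37719/((-7*(-2))) = 37719/14 ≈ 2694.2)
X + 39109 = 37719/14 + 39109 = 585245/14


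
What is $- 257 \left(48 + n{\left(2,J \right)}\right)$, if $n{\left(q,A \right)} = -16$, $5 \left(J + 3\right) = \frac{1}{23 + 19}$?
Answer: $-8224$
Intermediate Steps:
$J = - \frac{629}{210}$ ($J = -3 + \frac{1}{5 \left(23 + 19\right)} = -3 + \frac{1}{5 \cdot 42} = -3 + \frac{1}{5} \cdot \frac{1}{42} = -3 + \frac{1}{210} = - \frac{629}{210} \approx -2.9952$)
$- 257 \left(48 + n{\left(2,J \right)}\right) = - 257 \left(48 - 16\right) = \left(-257\right) 32 = -8224$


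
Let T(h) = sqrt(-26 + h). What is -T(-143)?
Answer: -13*I ≈ -13.0*I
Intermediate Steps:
-T(-143) = -sqrt(-26 - 143) = -sqrt(-169) = -13*I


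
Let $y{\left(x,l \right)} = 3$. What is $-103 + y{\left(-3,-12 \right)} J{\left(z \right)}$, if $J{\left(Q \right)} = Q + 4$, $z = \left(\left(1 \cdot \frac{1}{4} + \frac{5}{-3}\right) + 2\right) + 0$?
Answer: $- \frac{357}{4} \approx -89.25$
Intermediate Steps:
$z = \frac{7}{12}$ ($z = \left(\left(1 \cdot \frac{1}{4} + 5 \left(- \frac{1}{3}\right)\right) + 2\right) + 0 = \left(\left(\frac{1}{4} - \frac{5}{3}\right) + 2\right) + 0 = \left(- \frac{17}{12} + 2\right) + 0 = \frac{7}{12} + 0 = \frac{7}{12} \approx 0.58333$)
$J{\left(Q \right)} = 4 + Q$
$-103 + y{\left(-3,-12 \right)} J{\left(z \right)} = -103 + 3 \left(4 + \frac{7}{12}\right) = -103 + 3 \cdot \frac{55}{12} = -103 + \frac{55}{4} = - \frac{357}{4}$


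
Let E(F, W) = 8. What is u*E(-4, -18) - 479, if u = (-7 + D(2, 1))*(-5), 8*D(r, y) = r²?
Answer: -219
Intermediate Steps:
D(r, y) = r²/8
u = 65/2 (u = (-7 + (⅛)*2²)*(-5) = (-7 + (⅛)*4)*(-5) = (-7 + ½)*(-5) = -13/2*(-5) = 65/2 ≈ 32.500)
u*E(-4, -18) - 479 = (65/2)*8 - 479 = 260 - 479 = -219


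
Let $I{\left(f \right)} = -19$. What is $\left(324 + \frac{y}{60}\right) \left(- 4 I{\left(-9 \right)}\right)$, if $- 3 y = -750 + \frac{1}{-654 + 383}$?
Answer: $\frac{304151449}{12195} \approx 24941.0$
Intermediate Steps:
$y = \frac{203251}{813}$ ($y = - \frac{-750 + \frac{1}{-654 + 383}}{3} = - \frac{-750 + \frac{1}{-271}}{3} = - \frac{-750 - \frac{1}{271}}{3} = \left(- \frac{1}{3}\right) \left(- \frac{203251}{271}\right) = \frac{203251}{813} \approx 250.0$)
$\left(324 + \frac{y}{60}\right) \left(- 4 I{\left(-9 \right)}\right) = \left(324 + \frac{203251}{813 \cdot 60}\right) \left(\left(-4\right) \left(-19\right)\right) = \left(324 + \frac{203251}{813} \cdot \frac{1}{60}\right) 76 = \left(324 + \frac{203251}{48780}\right) 76 = \frac{16007971}{48780} \cdot 76 = \frac{304151449}{12195}$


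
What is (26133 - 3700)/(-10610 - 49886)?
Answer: -22433/60496 ≈ -0.37082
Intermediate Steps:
(26133 - 3700)/(-10610 - 49886) = 22433/(-60496) = 22433*(-1/60496) = -22433/60496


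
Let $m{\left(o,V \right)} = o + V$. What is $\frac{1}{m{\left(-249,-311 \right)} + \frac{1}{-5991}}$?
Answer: $- \frac{5991}{3354961} \approx -0.0017857$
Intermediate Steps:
$m{\left(o,V \right)} = V + o$
$\frac{1}{m{\left(-249,-311 \right)} + \frac{1}{-5991}} = \frac{1}{\left(-311 - 249\right) + \frac{1}{-5991}} = \frac{1}{-560 - \frac{1}{5991}} = \frac{1}{- \frac{3354961}{5991}} = - \frac{5991}{3354961}$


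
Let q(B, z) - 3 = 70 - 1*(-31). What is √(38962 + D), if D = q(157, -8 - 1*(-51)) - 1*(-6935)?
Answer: √46001 ≈ 214.48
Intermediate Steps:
q(B, z) = 104 (q(B, z) = 3 + (70 - 1*(-31)) = 3 + (70 + 31) = 3 + 101 = 104)
D = 7039 (D = 104 - 1*(-6935) = 104 + 6935 = 7039)
√(38962 + D) = √(38962 + 7039) = √46001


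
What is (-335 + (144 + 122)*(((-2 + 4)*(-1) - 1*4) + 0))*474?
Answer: -915294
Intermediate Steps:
(-335 + (144 + 122)*(((-2 + 4)*(-1) - 1*4) + 0))*474 = (-335 + 266*((2*(-1) - 4) + 0))*474 = (-335 + 266*((-2 - 4) + 0))*474 = (-335 + 266*(-6 + 0))*474 = (-335 + 266*(-6))*474 = (-335 - 1596)*474 = -1931*474 = -915294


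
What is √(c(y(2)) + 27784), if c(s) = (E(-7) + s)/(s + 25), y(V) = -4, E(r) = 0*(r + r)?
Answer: 2*√3063165/21 ≈ 166.68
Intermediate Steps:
E(r) = 0 (E(r) = 0*(2*r) = 0)
c(s) = s/(25 + s) (c(s) = (0 + s)/(s + 25) = s/(25 + s))
√(c(y(2)) + 27784) = √(-4/(25 - 4) + 27784) = √(-4/21 + 27784) = √(583460/21) = 2*√3063165/21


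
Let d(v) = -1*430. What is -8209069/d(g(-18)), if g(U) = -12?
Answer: 8209069/430 ≈ 19091.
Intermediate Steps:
d(v) = -430
-8209069/d(g(-18)) = -8209069/(-430) = -8209069*(-1/430) = 8209069/430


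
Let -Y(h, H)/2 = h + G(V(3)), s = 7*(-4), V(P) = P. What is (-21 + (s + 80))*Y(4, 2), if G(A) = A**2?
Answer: -806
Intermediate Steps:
s = -28
Y(h, H) = -18 - 2*h (Y(h, H) = -2*(h + 3**2) = -2*(h + 9) = -2*(9 + h) = -18 - 2*h)
(-21 + (s + 80))*Y(4, 2) = (-21 + (-28 + 80))*(-18 - 2*4) = (-21 + 52)*(-18 - 8) = 31*(-26) = -806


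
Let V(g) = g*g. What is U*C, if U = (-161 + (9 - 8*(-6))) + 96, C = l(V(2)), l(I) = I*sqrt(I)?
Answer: -64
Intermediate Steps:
V(g) = g**2
l(I) = I**(3/2)
C = 8 (C = (2**2)**(3/2) = 4**(3/2) = 8)
U = -8 (U = (-161 + (9 + 48)) + 96 = (-161 + 57) + 96 = -104 + 96 = -8)
U*C = -8*8 = -64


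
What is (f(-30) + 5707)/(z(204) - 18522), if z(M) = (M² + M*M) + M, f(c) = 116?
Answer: 1941/21638 ≈ 0.089703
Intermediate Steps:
z(M) = M + 2*M² (z(M) = (M² + M²) + M = 2*M² + M = M + 2*M²)
(f(-30) + 5707)/(z(204) - 18522) = (116 + 5707)/(204*(1 + 2*204) - 18522) = 5823/(204*(1 + 408) - 18522) = 5823/(204*409 - 18522) = 5823/(83436 - 18522) = 5823/64914 = 5823*(1/64914) = 1941/21638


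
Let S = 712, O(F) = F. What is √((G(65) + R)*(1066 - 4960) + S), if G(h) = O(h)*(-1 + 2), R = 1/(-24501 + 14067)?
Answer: I*√763280963547/1739 ≈ 502.39*I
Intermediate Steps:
R = -1/10434 (R = 1/(-10434) = -1/10434 ≈ -9.5841e-5)
G(h) = h (G(h) = h*(-1 + 2) = h*1 = h)
√((G(65) + R)*(1066 - 4960) + S) = √((65 - 1/10434)*(1066 - 4960) + 712) = √((678209/10434)*(-3894) + 712) = √(-440157641/1739 + 712) = √(-438919473/1739) = I*√763280963547/1739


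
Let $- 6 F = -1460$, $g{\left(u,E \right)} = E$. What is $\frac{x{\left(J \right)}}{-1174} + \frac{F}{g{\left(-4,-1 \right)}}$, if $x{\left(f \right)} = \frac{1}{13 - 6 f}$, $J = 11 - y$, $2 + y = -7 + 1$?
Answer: $- \frac{86559017}{355722} \approx -243.33$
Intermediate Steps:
$y = -8$ ($y = -2 + \left(-7 + 1\right) = -2 - 6 = -8$)
$J = 19$ ($J = 11 - -8 = 11 + 8 = 19$)
$F = \frac{730}{3}$ ($F = \left(- \frac{1}{6}\right) \left(-1460\right) = \frac{730}{3} \approx 243.33$)
$\frac{x{\left(J \right)}}{-1174} + \frac{F}{g{\left(-4,-1 \right)}} = \frac{\left(-1\right) \frac{1}{-13 + 6 \cdot 19}}{-1174} + \frac{730}{3 \left(-1\right)} = - \frac{1}{-13 + 114} \left(- \frac{1}{1174}\right) + \frac{730}{3} \left(-1\right) = - \frac{1}{101} \left(- \frac{1}{1174}\right) - \frac{730}{3} = \left(-1\right) \frac{1}{101} \left(- \frac{1}{1174}\right) - \frac{730}{3} = \left(- \frac{1}{101}\right) \left(- \frac{1}{1174}\right) - \frac{730}{3} = \frac{1}{118574} - \frac{730}{3} = - \frac{86559017}{355722}$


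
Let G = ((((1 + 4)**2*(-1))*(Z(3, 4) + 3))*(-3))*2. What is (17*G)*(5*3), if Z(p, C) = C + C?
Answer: 420750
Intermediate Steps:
Z(p, C) = 2*C
G = 1650 (G = ((((1 + 4)**2*(-1))*(2*4 + 3))*(-3))*2 = (((5**2*(-1))*(8 + 3))*(-3))*2 = (((25*(-1))*11)*(-3))*2 = (-25*11*(-3))*2 = -275*(-3)*2 = 825*2 = 1650)
(17*G)*(5*3) = (17*1650)*(5*3) = 28050*15 = 420750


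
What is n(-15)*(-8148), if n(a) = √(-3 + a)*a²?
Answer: -5499900*I*√2 ≈ -7.778e+6*I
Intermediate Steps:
n(a) = a²*√(-3 + a)
n(-15)*(-8148) = ((-15)²*√(-3 - 15))*(-8148) = (225*√(-18))*(-8148) = (225*(3*I*√2))*(-8148) = (675*I*√2)*(-8148) = -5499900*I*√2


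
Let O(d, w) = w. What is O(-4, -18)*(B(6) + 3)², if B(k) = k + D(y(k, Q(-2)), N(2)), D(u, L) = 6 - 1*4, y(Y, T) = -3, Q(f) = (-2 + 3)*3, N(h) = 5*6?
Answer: -2178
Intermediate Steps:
N(h) = 30
Q(f) = 3 (Q(f) = 1*3 = 3)
D(u, L) = 2 (D(u, L) = 6 - 4 = 2)
B(k) = 2 + k (B(k) = k + 2 = 2 + k)
O(-4, -18)*(B(6) + 3)² = -18*((2 + 6) + 3)² = -18*(8 + 3)² = -18*11² = -18*121 = -2178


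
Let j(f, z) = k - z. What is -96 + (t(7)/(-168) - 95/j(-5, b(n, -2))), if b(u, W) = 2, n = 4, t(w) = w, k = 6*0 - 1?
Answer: -515/8 ≈ -64.375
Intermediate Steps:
k = -1 (k = 0 - 1 = -1)
j(f, z) = -1 - z
-96 + (t(7)/(-168) - 95/j(-5, b(n, -2))) = -96 + (7/(-168) - 95/(-1 - 1*2)) = -96 + (7*(-1/168) - 95/(-1 - 2)) = -96 + (-1/24 - 95/(-3)) = -96 + (-1/24 - 95*(-⅓)) = -96 + (-1/24 + 95/3) = -96 + 253/8 = -515/8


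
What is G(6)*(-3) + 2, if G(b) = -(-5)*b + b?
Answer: -106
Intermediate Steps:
G(b) = 6*b (G(b) = 5*b + b = 6*b)
G(6)*(-3) + 2 = (6*6)*(-3) + 2 = 36*(-3) + 2 = -108 + 2 = -106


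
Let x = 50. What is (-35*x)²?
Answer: 3062500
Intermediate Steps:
(-35*x)² = (-35*50)² = (-1750)² = 3062500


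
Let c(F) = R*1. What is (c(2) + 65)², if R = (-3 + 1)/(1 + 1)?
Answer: 4096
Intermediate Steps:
R = -1 (R = -2/2 = -2*½ = -1)
c(F) = -1 (c(F) = -1*1 = -1)
(c(2) + 65)² = (-1 + 65)² = 64² = 4096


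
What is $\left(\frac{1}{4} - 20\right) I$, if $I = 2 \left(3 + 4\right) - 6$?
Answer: $-158$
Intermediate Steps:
$I = 8$ ($I = 2 \cdot 7 - 6 = 14 - 6 = 8$)
$\left(\frac{1}{4} - 20\right) I = \left(\frac{1}{4} - 20\right) 8 = \left(- \frac{79}{4}\right) 8 = -158$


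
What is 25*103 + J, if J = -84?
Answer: 2491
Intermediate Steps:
25*103 + J = 25*103 - 84 = 2575 - 84 = 2491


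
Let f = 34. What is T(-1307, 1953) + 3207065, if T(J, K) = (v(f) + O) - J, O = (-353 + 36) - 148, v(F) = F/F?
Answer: 3207908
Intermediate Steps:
v(F) = 1
O = -465 (O = -317 - 148 = -465)
T(J, K) = -464 - J (T(J, K) = (1 - 465) - J = -464 - J)
T(-1307, 1953) + 3207065 = (-464 - 1*(-1307)) + 3207065 = (-464 + 1307) + 3207065 = 843 + 3207065 = 3207908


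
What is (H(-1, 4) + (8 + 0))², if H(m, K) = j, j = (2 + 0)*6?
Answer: 400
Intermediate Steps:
j = 12 (j = 2*6 = 12)
H(m, K) = 12
(H(-1, 4) + (8 + 0))² = (12 + (8 + 0))² = (12 + 8)² = 20² = 400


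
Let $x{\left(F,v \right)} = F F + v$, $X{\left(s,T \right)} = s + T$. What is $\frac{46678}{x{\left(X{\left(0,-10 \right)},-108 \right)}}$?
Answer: $- \frac{23339}{4} \approx -5834.8$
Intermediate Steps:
$X{\left(s,T \right)} = T + s$
$x{\left(F,v \right)} = v + F^{2}$ ($x{\left(F,v \right)} = F^{2} + v = v + F^{2}$)
$\frac{46678}{x{\left(X{\left(0,-10 \right)},-108 \right)}} = \frac{46678}{-108 + \left(-10 + 0\right)^{2}} = \frac{46678}{-108 + \left(-10\right)^{2}} = \frac{46678}{-108 + 100} = \frac{46678}{-8} = 46678 \left(- \frac{1}{8}\right) = - \frac{23339}{4}$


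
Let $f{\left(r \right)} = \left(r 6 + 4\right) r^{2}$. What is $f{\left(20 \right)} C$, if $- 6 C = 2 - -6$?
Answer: $- \frac{198400}{3} \approx -66133.0$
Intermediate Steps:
$C = - \frac{4}{3}$ ($C = - \frac{2 - -6}{6} = - \frac{2 + 6}{6} = \left(- \frac{1}{6}\right) 8 = - \frac{4}{3} \approx -1.3333$)
$f{\left(r \right)} = r^{2} \left(4 + 6 r\right)$ ($f{\left(r \right)} = \left(6 r + 4\right) r^{2} = \left(4 + 6 r\right) r^{2} = r^{2} \left(4 + 6 r\right)$)
$f{\left(20 \right)} C = 20^{2} \left(4 + 6 \cdot 20\right) \left(- \frac{4}{3}\right) = 400 \left(4 + 120\right) \left(- \frac{4}{3}\right) = 400 \cdot 124 \left(- \frac{4}{3}\right) = 49600 \left(- \frac{4}{3}\right) = - \frac{198400}{3}$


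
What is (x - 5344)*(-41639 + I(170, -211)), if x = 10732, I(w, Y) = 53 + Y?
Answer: -225202236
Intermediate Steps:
(x - 5344)*(-41639 + I(170, -211)) = (10732 - 5344)*(-41639 + (53 - 211)) = 5388*(-41639 - 158) = 5388*(-41797) = -225202236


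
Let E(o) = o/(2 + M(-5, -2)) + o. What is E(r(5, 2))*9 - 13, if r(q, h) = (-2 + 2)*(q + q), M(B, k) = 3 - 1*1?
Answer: -13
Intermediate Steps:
M(B, k) = 2 (M(B, k) = 3 - 1 = 2)
r(q, h) = 0 (r(q, h) = 0*(2*q) = 0)
E(o) = 5*o/4 (E(o) = o/(2 + 2) + o = o/4 + o = 5*o/4)
E(r(5, 2))*9 - 13 = ((5/4)*0)*9 - 13 = 0*9 - 13 = 0 - 13 = -13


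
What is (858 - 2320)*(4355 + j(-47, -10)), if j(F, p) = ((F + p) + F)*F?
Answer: -13513266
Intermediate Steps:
j(F, p) = F*(p + 2*F) (j(F, p) = (p + 2*F)*F = F*(p + 2*F))
(858 - 2320)*(4355 + j(-47, -10)) = (858 - 2320)*(4355 - 47*(-10 + 2*(-47))) = -1462*(4355 - 47*(-10 - 94)) = -1462*(4355 - 47*(-104)) = -1462*(4355 + 4888) = -1462*9243 = -13513266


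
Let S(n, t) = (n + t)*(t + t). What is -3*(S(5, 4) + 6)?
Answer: -234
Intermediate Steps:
S(n, t) = 2*t*(n + t) (S(n, t) = (n + t)*(2*t) = 2*t*(n + t))
-3*(S(5, 4) + 6) = -3*(2*4*(5 + 4) + 6) = -3*(2*4*9 + 6) = -3*(72 + 6) = -3*78 = -234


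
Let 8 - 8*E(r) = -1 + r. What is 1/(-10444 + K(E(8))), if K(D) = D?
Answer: -8/83551 ≈ -9.5750e-5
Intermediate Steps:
E(r) = 9/8 - r/8 (E(r) = 1 - (-1 + r)/8 = 1 + (⅛ - r/8) = 9/8 - r/8)
1/(-10444 + K(E(8))) = 1/(-10444 + (9/8 - ⅛*8)) = 1/(-10444 + (9/8 - 1)) = 1/(-10444 + ⅛) = 1/(-83551/8) = -8/83551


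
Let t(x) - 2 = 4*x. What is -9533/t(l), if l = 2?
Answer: -9533/10 ≈ -953.30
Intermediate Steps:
t(x) = 2 + 4*x
-9533/t(l) = -9533/(2 + 4*2) = -9533/(2 + 8) = -9533/10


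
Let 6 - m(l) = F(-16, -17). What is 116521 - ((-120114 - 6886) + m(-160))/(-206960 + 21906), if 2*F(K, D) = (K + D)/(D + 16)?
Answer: 43125100247/370108 ≈ 1.1652e+5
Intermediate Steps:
F(K, D) = (D + K)/(2*(16 + D)) (F(K, D) = ((K + D)/(D + 16))/2 = ((D + K)/(16 + D))/2 = (D + K)/(2*(16 + D)))
m(l) = -21/2 (m(l) = 6 - (-17 - 16)/(2*(16 - 17)) = 6 - (-33)/(2*(-1)) = 6 - (-1)*(-33)/2 = 6 - 1*33/2 = 6 - 33/2 = -21/2)
116521 - ((-120114 - 6886) + m(-160))/(-206960 + 21906) = 116521 - ((-120114 - 6886) - 21/2)/(-206960 + 21906) = 116521 - (-127000 - 21/2)/(-185054) = 116521 - (-254021)*(-1)/(2*185054) = 116521 - 1*254021/370108 = 116521 - 254021/370108 = 43125100247/370108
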